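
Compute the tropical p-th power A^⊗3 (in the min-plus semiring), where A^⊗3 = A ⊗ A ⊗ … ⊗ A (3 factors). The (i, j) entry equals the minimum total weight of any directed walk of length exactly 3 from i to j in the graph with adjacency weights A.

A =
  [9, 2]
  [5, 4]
A^⊗3 =
  [11, 9]
  [12, 11]

Each entry (A^⊗3)_ij equals the minimum over all length-3 walks i = v_0 → v_1 → … → v_3 = j of Σ_t A[v_t][v_{t+1}]. For example, for (i, j) = (0, 1) we minimise over 4 possible intermediate vertex sequences; the minimum is 9, attained along the walk 0 → 1 → 0 → 1.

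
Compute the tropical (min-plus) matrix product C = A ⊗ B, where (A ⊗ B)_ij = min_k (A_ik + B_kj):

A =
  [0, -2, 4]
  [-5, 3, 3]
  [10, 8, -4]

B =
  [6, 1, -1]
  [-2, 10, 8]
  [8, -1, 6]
A ⊗ B =
  [-4, 1, -1]
  [1, -4, -6]
  [4, -5, 2]

Apply the min-plus product entry-by-entry:
  C[0][0] = min over k of (A[0][0] + B[0][0] = 0 + 6 = 6, A[0][1] + B[1][0] = -2 + -2 = -4, A[0][2] + B[2][0] = 4 + 8 = 12) = -4 (attained at k = 1)
  C[0][1] = min over k of (A[0][0] + B[0][1] = 0 + 1 = 1, A[0][1] + B[1][1] = -2 + 10 = 8, A[0][2] + B[2][1] = 4 + -1 = 3) = 1 (attained at k = 0)
  C[0][2] = min over k of (A[0][0] + B[0][2] = 0 + -1 = -1, A[0][1] + B[1][2] = -2 + 8 = 6, A[0][2] + B[2][2] = 4 + 6 = 10) = -1 (attained at k = 0)
  C[1][0] = min over k of (A[1][0] + B[0][0] = -5 + 6 = 1, A[1][1] + B[1][0] = 3 + -2 = 1, A[1][2] + B[2][0] = 3 + 8 = 11) = 1 (attained at k = 0)
  C[1][1] = min over k of (A[1][0] + B[0][1] = -5 + 1 = -4, A[1][1] + B[1][1] = 3 + 10 = 13, A[1][2] + B[2][1] = 3 + -1 = 2) = -4 (attained at k = 0)
  C[1][2] = min over k of (A[1][0] + B[0][2] = -5 + -1 = -6, A[1][1] + B[1][2] = 3 + 8 = 11, A[1][2] + B[2][2] = 3 + 6 = 9) = -6 (attained at k = 0)
  C[2][0] = min over k of (A[2][0] + B[0][0] = 10 + 6 = 16, A[2][1] + B[1][0] = 8 + -2 = 6, A[2][2] + B[2][0] = -4 + 8 = 4) = 4 (attained at k = 2)
  C[2][1] = min over k of (A[2][0] + B[0][1] = 10 + 1 = 11, A[2][1] + B[1][1] = 8 + 10 = 18, A[2][2] + B[2][1] = -4 + -1 = -5) = -5 (attained at k = 2)
  C[2][2] = min over k of (A[2][0] + B[0][2] = 10 + -1 = 9, A[2][1] + B[1][2] = 8 + 8 = 16, A[2][2] + B[2][2] = -4 + 6 = 2) = 2 (attained at k = 2)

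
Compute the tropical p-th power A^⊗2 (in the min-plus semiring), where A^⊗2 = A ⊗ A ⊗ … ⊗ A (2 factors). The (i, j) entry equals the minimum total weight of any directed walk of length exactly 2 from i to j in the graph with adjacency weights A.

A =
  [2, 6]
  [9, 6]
A^⊗2 =
  [4, 8]
  [11, 12]

Each entry (A^⊗2)_ij equals the minimum over all length-2 walks i = v_0 → v_1 → … → v_2 = j of Σ_t A[v_t][v_{t+1}]. For example, for (i, j) = (0, 1) we minimise over 2 possible intermediate vertex sequences; the minimum is 8, attained along the walk 0 → 0 → 1.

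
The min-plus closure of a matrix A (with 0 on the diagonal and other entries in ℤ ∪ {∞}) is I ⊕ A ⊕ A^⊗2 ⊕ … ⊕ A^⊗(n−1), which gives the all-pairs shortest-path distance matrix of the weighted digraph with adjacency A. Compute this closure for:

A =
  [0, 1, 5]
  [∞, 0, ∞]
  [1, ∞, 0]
Closure =
  [0, 1, 5]
  [∞, 0, ∞]
  [1, 2, 0]

This is the Floyd-Warshall all-pairs shortest-path computation. For each intermediate vertex k = 0, 1, …, 2, update dist[i][j] ← min(dist[i][j], dist[i][k] + dist[k][j]). The final matrix gives, for each (i, j), the minimum total weight of any directed path from i to j (possibly empty when i = j).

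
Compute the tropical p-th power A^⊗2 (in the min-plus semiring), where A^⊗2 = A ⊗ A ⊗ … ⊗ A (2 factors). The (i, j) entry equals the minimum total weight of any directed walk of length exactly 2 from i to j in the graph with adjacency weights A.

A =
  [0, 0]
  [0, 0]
A^⊗2 =
  [0, 0]
  [0, 0]

Each entry (A^⊗2)_ij equals the minimum over all length-2 walks i = v_0 → v_1 → … → v_2 = j of Σ_t A[v_t][v_{t+1}]. For example, for (i, j) = (0, 1) we minimise over 2 possible intermediate vertex sequences; the minimum is 0, attained along the walk 0 → 0 → 1.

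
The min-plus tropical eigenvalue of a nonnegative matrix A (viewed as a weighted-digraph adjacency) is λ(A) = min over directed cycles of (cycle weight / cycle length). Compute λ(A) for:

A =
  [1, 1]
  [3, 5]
λ(A) = 1

Enumerate directed cycles and compute their means (weight / length). Sample:
  cycle 0 → 0: weight = 1, length = 1, mean = 1/1 ≈ 1.000
  cycle 1 → 1: weight = 5, length = 1, mean = 5/1 ≈ 5.000
  cycle 0 → 1 → 0: weight = 4, length = 2, mean = 4/2 ≈ 2.000
  cycle 1 → 0 → 1: weight = 4, length = 2, mean = 4/2 ≈ 2.000
Minimum mean = 1.000, attained e.g. along the cycle 0 → 0 with weight 1 and length 1. So λ(A) = 1/1 = 1.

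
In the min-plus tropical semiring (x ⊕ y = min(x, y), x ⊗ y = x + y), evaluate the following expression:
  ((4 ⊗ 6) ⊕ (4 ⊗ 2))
((4 ⊗ 6) ⊕ (4 ⊗ 2)) = 6

Expand innermost to outermost. Recall ⊕ takes the minimum of its arguments and ⊗ takes their sum. Working out the expression ((4 ⊗ 6) ⊕ (4 ⊗ 2)) gives 6.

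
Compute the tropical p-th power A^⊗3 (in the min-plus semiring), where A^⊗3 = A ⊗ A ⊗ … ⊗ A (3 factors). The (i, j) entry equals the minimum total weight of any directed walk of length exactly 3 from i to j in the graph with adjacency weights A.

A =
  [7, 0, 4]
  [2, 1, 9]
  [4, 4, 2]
A^⊗3 =
  [3, 2, 6]
  [4, 3, 7]
  [6, 5, 6]

Each entry (A^⊗3)_ij equals the minimum over all length-3 walks i = v_0 → v_1 → … → v_3 = j of Σ_t A[v_t][v_{t+1}]. For example, for (i, j) = (0, 2) we minimise over 9 possible intermediate vertex sequences; the minimum is 6, attained along the walk 0 → 1 → 0 → 2.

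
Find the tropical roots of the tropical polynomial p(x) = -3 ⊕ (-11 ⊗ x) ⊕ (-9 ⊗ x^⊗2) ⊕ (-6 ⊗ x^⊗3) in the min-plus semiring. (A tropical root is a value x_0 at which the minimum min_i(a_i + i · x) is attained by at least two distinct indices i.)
Roots: {-3, -2, 8}

Each tropical root is a break point of the lower envelope of the lines y = a_i + i · x (there are 4 lines, with slopes 0, 1, ..., 3). Only the lines that attain the minimum somewhere contribute to roots; other lines are dominated. Here the surviving (envelope) indices are i = 3, i = 2, i = 1, i = 0.
Intersections between consecutive envelope lines give the roots: for adjacent envelope indices i < j the intersection is x = (a_i − a_j) / (j − i). Reading off the sorted break points: {-3, -2, 8}.
Verification: at each break x_0, at least two indices attain the minimum of min_i(a_i + i · x_0).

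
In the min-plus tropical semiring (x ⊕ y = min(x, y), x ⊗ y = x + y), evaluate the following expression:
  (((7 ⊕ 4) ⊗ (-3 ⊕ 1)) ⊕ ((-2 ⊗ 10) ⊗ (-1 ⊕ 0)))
(((7 ⊕ 4) ⊗ (-3 ⊕ 1)) ⊕ ((-2 ⊗ 10) ⊗ (-1 ⊕ 0))) = 1

Expand innermost to outermost. Recall ⊕ takes the minimum of its arguments and ⊗ takes their sum. Working out the expression (((7 ⊕ 4) ⊗ (-3 ⊕ 1)) ⊕ ((-2 ⊗ 10) ⊗ (-1 ⊕ 0))) gives 1.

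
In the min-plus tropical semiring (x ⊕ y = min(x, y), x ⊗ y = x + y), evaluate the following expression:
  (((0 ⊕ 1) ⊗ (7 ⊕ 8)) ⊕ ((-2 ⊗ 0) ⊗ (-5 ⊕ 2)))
(((0 ⊕ 1) ⊗ (7 ⊕ 8)) ⊕ ((-2 ⊗ 0) ⊗ (-5 ⊕ 2))) = -7

Expand innermost to outermost. Recall ⊕ takes the minimum of its arguments and ⊗ takes their sum. Working out the expression (((0 ⊕ 1) ⊗ (7 ⊕ 8)) ⊕ ((-2 ⊗ 0) ⊗ (-5 ⊕ 2))) gives -7.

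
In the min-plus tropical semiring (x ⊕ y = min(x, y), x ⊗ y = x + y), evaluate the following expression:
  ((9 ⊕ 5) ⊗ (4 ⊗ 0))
((9 ⊕ 5) ⊗ (4 ⊗ 0)) = 9

Expand innermost to outermost. Recall ⊕ takes the minimum of its arguments and ⊗ takes their sum. Working out the expression ((9 ⊕ 5) ⊗ (4 ⊗ 0)) gives 9.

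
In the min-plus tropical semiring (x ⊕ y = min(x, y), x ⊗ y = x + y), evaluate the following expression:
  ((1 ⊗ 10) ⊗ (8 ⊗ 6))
((1 ⊗ 10) ⊗ (8 ⊗ 6)) = 25

Expand innermost to outermost. Recall ⊕ takes the minimum of its arguments and ⊗ takes their sum. Working out the expression ((1 ⊗ 10) ⊗ (8 ⊗ 6)) gives 25.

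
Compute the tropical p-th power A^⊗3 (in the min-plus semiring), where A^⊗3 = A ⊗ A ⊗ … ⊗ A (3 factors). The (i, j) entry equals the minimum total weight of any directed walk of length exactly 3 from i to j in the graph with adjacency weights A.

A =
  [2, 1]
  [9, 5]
A^⊗3 =
  [6, 5]
  [13, 12]

Each entry (A^⊗3)_ij equals the minimum over all length-3 walks i = v_0 → v_1 → … → v_3 = j of Σ_t A[v_t][v_{t+1}]. For example, for (i, j) = (0, 1) we minimise over 4 possible intermediate vertex sequences; the minimum is 5, attained along the walk 0 → 0 → 0 → 1.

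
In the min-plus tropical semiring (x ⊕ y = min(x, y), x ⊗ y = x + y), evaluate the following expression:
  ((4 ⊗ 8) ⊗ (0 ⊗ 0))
((4 ⊗ 8) ⊗ (0 ⊗ 0)) = 12

Expand innermost to outermost. Recall ⊕ takes the minimum of its arguments and ⊗ takes their sum. Working out the expression ((4 ⊗ 8) ⊗ (0 ⊗ 0)) gives 12.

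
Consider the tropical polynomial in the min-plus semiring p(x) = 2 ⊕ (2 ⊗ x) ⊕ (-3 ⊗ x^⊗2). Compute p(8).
p(8) = 2

A tropical monomial a ⊗ x^⊗i evaluates to a + i · x. Evaluating each term at x = 8:
  Term 0 contributes 2 + 0 · 8 = 2
  Term 1 contributes 2 + 1 · 8 = 10
  Term 2 contributes -3 + 2 · 8 = 13
p(8) = ⊕ of these = min[2, 10, 13] = 2.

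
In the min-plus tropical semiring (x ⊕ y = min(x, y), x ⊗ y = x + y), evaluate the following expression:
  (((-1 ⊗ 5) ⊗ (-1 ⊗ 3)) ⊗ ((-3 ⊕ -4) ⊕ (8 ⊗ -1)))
(((-1 ⊗ 5) ⊗ (-1 ⊗ 3)) ⊗ ((-3 ⊕ -4) ⊕ (8 ⊗ -1))) = 2

Expand innermost to outermost. Recall ⊕ takes the minimum of its arguments and ⊗ takes their sum. Working out the expression (((-1 ⊗ 5) ⊗ (-1 ⊗ 3)) ⊗ ((-3 ⊕ -4) ⊕ (8 ⊗ -1))) gives 2.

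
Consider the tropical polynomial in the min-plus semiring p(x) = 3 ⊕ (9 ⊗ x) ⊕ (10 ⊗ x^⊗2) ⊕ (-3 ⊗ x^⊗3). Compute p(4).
p(4) = 3

A tropical monomial a ⊗ x^⊗i evaluates to a + i · x. Evaluating each term at x = 4:
  Term 0 contributes 3 + 0 · 4 = 3
  Term 1 contributes 9 + 1 · 4 = 13
  Term 2 contributes 10 + 2 · 4 = 18
  Term 3 contributes -3 + 3 · 4 = 9
p(4) = ⊕ of these = min[3, 13, 18, 9] = 3.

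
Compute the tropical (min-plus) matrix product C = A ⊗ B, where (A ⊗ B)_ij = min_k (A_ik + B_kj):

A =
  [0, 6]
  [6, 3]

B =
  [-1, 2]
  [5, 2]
A ⊗ B =
  [-1, 2]
  [5, 5]

Apply the min-plus product entry-by-entry:
  C[0][0] = min over k of (A[0][0] + B[0][0] = 0 + -1 = -1, A[0][1] + B[1][0] = 6 + 5 = 11) = -1 (attained at k = 0)
  C[0][1] = min over k of (A[0][0] + B[0][1] = 0 + 2 = 2, A[0][1] + B[1][1] = 6 + 2 = 8) = 2 (attained at k = 0)
  C[1][0] = min over k of (A[1][0] + B[0][0] = 6 + -1 = 5, A[1][1] + B[1][0] = 3 + 5 = 8) = 5 (attained at k = 0)
  C[1][1] = min over k of (A[1][0] + B[0][1] = 6 + 2 = 8, A[1][1] + B[1][1] = 3 + 2 = 5) = 5 (attained at k = 1)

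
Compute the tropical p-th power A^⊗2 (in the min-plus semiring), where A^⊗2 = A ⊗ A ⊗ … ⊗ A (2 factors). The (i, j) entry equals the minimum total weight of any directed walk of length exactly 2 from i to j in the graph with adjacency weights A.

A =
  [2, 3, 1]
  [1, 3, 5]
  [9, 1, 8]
A^⊗2 =
  [4, 2, 3]
  [3, 4, 2]
  [2, 4, 6]

Each entry (A^⊗2)_ij equals the minimum over all length-2 walks i = v_0 → v_1 → … → v_2 = j of Σ_t A[v_t][v_{t+1}]. For example, for (i, j) = (0, 2) we minimise over 3 possible intermediate vertex sequences; the minimum is 3, attained along the walk 0 → 0 → 2.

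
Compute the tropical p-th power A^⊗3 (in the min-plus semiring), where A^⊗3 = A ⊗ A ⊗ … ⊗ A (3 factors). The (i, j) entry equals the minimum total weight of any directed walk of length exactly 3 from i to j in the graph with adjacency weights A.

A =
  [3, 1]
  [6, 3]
A^⊗3 =
  [9, 7]
  [12, 9]

Each entry (A^⊗3)_ij equals the minimum over all length-3 walks i = v_0 → v_1 → … → v_3 = j of Σ_t A[v_t][v_{t+1}]. For example, for (i, j) = (0, 1) we minimise over 4 possible intermediate vertex sequences; the minimum is 7, attained along the walk 0 → 0 → 0 → 1.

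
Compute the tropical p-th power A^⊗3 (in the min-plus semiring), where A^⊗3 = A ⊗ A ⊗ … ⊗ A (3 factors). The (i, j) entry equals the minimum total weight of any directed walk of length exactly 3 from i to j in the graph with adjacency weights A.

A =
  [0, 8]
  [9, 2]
A^⊗3 =
  [0, 8]
  [9, 6]

Each entry (A^⊗3)_ij equals the minimum over all length-3 walks i = v_0 → v_1 → … → v_3 = j of Σ_t A[v_t][v_{t+1}]. For example, for (i, j) = (0, 1) we minimise over 4 possible intermediate vertex sequences; the minimum is 8, attained along the walk 0 → 0 → 0 → 1.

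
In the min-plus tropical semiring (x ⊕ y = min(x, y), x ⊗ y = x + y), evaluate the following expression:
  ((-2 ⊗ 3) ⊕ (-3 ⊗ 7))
((-2 ⊗ 3) ⊕ (-3 ⊗ 7)) = 1

Expand innermost to outermost. Recall ⊕ takes the minimum of its arguments and ⊗ takes their sum. Working out the expression ((-2 ⊗ 3) ⊕ (-3 ⊗ 7)) gives 1.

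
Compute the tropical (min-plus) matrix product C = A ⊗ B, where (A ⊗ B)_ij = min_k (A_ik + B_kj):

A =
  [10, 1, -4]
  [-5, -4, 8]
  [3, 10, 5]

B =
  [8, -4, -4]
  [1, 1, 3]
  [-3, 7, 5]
A ⊗ B =
  [-7, 2, 1]
  [-3, -9, -9]
  [2, -1, -1]

Apply the min-plus product entry-by-entry:
  C[0][0] = min over k of (A[0][0] + B[0][0] = 10 + 8 = 18, A[0][1] + B[1][0] = 1 + 1 = 2, A[0][2] + B[2][0] = -4 + -3 = -7) = -7 (attained at k = 2)
  C[0][1] = min over k of (A[0][0] + B[0][1] = 10 + -4 = 6, A[0][1] + B[1][1] = 1 + 1 = 2, A[0][2] + B[2][1] = -4 + 7 = 3) = 2 (attained at k = 1)
  C[0][2] = min over k of (A[0][0] + B[0][2] = 10 + -4 = 6, A[0][1] + B[1][2] = 1 + 3 = 4, A[0][2] + B[2][2] = -4 + 5 = 1) = 1 (attained at k = 2)
  C[1][0] = min over k of (A[1][0] + B[0][0] = -5 + 8 = 3, A[1][1] + B[1][0] = -4 + 1 = -3, A[1][2] + B[2][0] = 8 + -3 = 5) = -3 (attained at k = 1)
  C[1][1] = min over k of (A[1][0] + B[0][1] = -5 + -4 = -9, A[1][1] + B[1][1] = -4 + 1 = -3, A[1][2] + B[2][1] = 8 + 7 = 15) = -9 (attained at k = 0)
  C[1][2] = min over k of (A[1][0] + B[0][2] = -5 + -4 = -9, A[1][1] + B[1][2] = -4 + 3 = -1, A[1][2] + B[2][2] = 8 + 5 = 13) = -9 (attained at k = 0)
  C[2][0] = min over k of (A[2][0] + B[0][0] = 3 + 8 = 11, A[2][1] + B[1][0] = 10 + 1 = 11, A[2][2] + B[2][0] = 5 + -3 = 2) = 2 (attained at k = 2)
  C[2][1] = min over k of (A[2][0] + B[0][1] = 3 + -4 = -1, A[2][1] + B[1][1] = 10 + 1 = 11, A[2][2] + B[2][1] = 5 + 7 = 12) = -1 (attained at k = 0)
  C[2][2] = min over k of (A[2][0] + B[0][2] = 3 + -4 = -1, A[2][1] + B[1][2] = 10 + 3 = 13, A[2][2] + B[2][2] = 5 + 5 = 10) = -1 (attained at k = 0)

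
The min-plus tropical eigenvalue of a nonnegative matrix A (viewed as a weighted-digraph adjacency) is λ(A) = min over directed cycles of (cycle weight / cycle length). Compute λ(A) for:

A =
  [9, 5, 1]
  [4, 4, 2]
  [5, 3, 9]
λ(A) = 5/2

Enumerate directed cycles and compute their means (weight / length). Sample:
  cycle 0 → 0: weight = 9, length = 1, mean = 9/1 ≈ 9.000
  cycle 1 → 1: weight = 4, length = 1, mean = 4/1 ≈ 4.000
  cycle 2 → 2: weight = 9, length = 1, mean = 9/1 ≈ 9.000
  cycle 0 → 1 → 0: weight = 9, length = 2, mean = 9/2 ≈ 4.500
  cycle 0 → 2 → 0: weight = 6, length = 2, mean = 6/2 ≈ 3.000
  cycle 1 → 0 → 1: weight = 9, length = 2, mean = 9/2 ≈ 4.500
Minimum mean = 2.500, attained e.g. along the cycle 1 → 2 → 1 with weight 5 and length 2. So λ(A) = 5/2 = 5/2.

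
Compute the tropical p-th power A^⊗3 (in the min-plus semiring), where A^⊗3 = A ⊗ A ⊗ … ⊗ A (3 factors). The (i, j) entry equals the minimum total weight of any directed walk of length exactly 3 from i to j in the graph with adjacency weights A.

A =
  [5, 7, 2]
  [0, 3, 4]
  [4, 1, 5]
A^⊗3 =
  [3, 6, 7]
  [5, 3, 5]
  [4, 6, 3]

Each entry (A^⊗3)_ij equals the minimum over all length-3 walks i = v_0 → v_1 → … → v_3 = j of Σ_t A[v_t][v_{t+1}]. For example, for (i, j) = (0, 2) we minimise over 9 possible intermediate vertex sequences; the minimum is 7, attained along the walk 0 → 2 → 1 → 2.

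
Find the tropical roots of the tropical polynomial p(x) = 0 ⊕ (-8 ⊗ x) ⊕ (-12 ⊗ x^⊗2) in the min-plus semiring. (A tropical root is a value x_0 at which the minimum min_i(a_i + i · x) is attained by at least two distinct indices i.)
Roots: {4, 8}

Each tropical root is a break point of the lower envelope of the lines y = a_i + i · x (there are 3 lines, with slopes 0, 1, ..., 2). Only the lines that attain the minimum somewhere contribute to roots; other lines are dominated. Here the surviving (envelope) indices are i = 2, i = 1, i = 0.
Intersections between consecutive envelope lines give the roots: for adjacent envelope indices i < j the intersection is x = (a_i − a_j) / (j − i). Reading off the sorted break points: {4, 8}.
Verification: at each break x_0, at least two indices attain the minimum of min_i(a_i + i · x_0).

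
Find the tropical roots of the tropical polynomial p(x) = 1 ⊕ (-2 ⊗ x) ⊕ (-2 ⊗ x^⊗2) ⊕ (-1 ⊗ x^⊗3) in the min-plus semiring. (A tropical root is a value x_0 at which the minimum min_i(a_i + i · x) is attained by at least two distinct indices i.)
Roots: {-1, 0, 3}

Each tropical root is a break point of the lower envelope of the lines y = a_i + i · x (there are 4 lines, with slopes 0, 1, ..., 3). Only the lines that attain the minimum somewhere contribute to roots; other lines are dominated. Here the surviving (envelope) indices are i = 3, i = 2, i = 1, i = 0.
Intersections between consecutive envelope lines give the roots: for adjacent envelope indices i < j the intersection is x = (a_i − a_j) / (j − i). Reading off the sorted break points: {-1, 0, 3}.
Verification: at each break x_0, at least two indices attain the minimum of min_i(a_i + i · x_0).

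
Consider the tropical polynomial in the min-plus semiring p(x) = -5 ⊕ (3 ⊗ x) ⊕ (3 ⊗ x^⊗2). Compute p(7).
p(7) = -5

A tropical monomial a ⊗ x^⊗i evaluates to a + i · x. Evaluating each term at x = 7:
  Term 0 contributes -5 + 0 · 7 = -5
  Term 1 contributes 3 + 1 · 7 = 10
  Term 2 contributes 3 + 2 · 7 = 17
p(7) = ⊕ of these = min[-5, 10, 17] = -5.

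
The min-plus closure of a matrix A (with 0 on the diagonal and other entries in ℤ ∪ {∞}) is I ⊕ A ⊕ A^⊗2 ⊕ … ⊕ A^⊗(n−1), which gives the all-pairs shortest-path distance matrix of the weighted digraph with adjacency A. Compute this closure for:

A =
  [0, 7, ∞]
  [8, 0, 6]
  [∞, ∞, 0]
Closure =
  [0, 7, 13]
  [8, 0, 6]
  [∞, ∞, 0]

This is the Floyd-Warshall all-pairs shortest-path computation. For each intermediate vertex k = 0, 1, …, 2, update dist[i][j] ← min(dist[i][j], dist[i][k] + dist[k][j]). The final matrix gives, for each (i, j), the minimum total weight of any directed path from i to j (possibly empty when i = j).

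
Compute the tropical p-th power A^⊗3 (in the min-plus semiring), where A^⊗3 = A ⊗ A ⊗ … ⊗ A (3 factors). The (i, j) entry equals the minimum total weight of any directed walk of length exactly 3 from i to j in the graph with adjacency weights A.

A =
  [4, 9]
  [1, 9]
A^⊗3 =
  [12, 17]
  [9, 14]

Each entry (A^⊗3)_ij equals the minimum over all length-3 walks i = v_0 → v_1 → … → v_3 = j of Σ_t A[v_t][v_{t+1}]. For example, for (i, j) = (0, 1) we minimise over 4 possible intermediate vertex sequences; the minimum is 17, attained along the walk 0 → 0 → 0 → 1.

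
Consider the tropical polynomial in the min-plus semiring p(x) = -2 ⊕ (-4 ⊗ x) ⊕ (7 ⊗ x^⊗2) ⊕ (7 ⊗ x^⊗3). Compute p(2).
p(2) = -2

A tropical monomial a ⊗ x^⊗i evaluates to a + i · x. Evaluating each term at x = 2:
  Term 0 contributes -2 + 0 · 2 = -2
  Term 1 contributes -4 + 1 · 2 = -2
  Term 2 contributes 7 + 2 · 2 = 11
  Term 3 contributes 7 + 3 · 2 = 13
p(2) = ⊕ of these = min[-2, -2, 11, 13] = -2.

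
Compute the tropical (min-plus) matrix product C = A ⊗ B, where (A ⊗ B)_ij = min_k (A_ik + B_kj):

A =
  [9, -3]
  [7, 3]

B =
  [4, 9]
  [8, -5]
A ⊗ B =
  [5, -8]
  [11, -2]

Apply the min-plus product entry-by-entry:
  C[0][0] = min over k of (A[0][0] + B[0][0] = 9 + 4 = 13, A[0][1] + B[1][0] = -3 + 8 = 5) = 5 (attained at k = 1)
  C[0][1] = min over k of (A[0][0] + B[0][1] = 9 + 9 = 18, A[0][1] + B[1][1] = -3 + -5 = -8) = -8 (attained at k = 1)
  C[1][0] = min over k of (A[1][0] + B[0][0] = 7 + 4 = 11, A[1][1] + B[1][0] = 3 + 8 = 11) = 11 (attained at k = 0)
  C[1][1] = min over k of (A[1][0] + B[0][1] = 7 + 9 = 16, A[1][1] + B[1][1] = 3 + -5 = -2) = -2 (attained at k = 1)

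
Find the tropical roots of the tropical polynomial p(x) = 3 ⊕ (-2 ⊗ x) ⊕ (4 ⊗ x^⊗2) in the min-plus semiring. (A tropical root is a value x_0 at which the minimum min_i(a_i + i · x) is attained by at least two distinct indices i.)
Roots: {-6, 5}

Each tropical root is a break point of the lower envelope of the lines y = a_i + i · x (there are 3 lines, with slopes 0, 1, ..., 2). Only the lines that attain the minimum somewhere contribute to roots; other lines are dominated. Here the surviving (envelope) indices are i = 2, i = 1, i = 0.
Intersections between consecutive envelope lines give the roots: for adjacent envelope indices i < j the intersection is x = (a_i − a_j) / (j − i). Reading off the sorted break points: {-6, 5}.
Verification: at each break x_0, at least two indices attain the minimum of min_i(a_i + i · x_0).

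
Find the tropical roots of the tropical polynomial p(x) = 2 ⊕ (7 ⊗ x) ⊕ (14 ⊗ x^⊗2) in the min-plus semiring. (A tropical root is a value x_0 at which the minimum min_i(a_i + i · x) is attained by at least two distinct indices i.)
Roots: {-7, -5}

Each tropical root is a break point of the lower envelope of the lines y = a_i + i · x (there are 3 lines, with slopes 0, 1, ..., 2). Only the lines that attain the minimum somewhere contribute to roots; other lines are dominated. Here the surviving (envelope) indices are i = 2, i = 1, i = 0.
Intersections between consecutive envelope lines give the roots: for adjacent envelope indices i < j the intersection is x = (a_i − a_j) / (j − i). Reading off the sorted break points: {-7, -5}.
Verification: at each break x_0, at least two indices attain the minimum of min_i(a_i + i · x_0).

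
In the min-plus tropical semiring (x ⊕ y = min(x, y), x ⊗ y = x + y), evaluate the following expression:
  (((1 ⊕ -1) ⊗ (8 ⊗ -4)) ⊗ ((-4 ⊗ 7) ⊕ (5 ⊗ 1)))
(((1 ⊕ -1) ⊗ (8 ⊗ -4)) ⊗ ((-4 ⊗ 7) ⊕ (5 ⊗ 1))) = 6

Expand innermost to outermost. Recall ⊕ takes the minimum of its arguments and ⊗ takes their sum. Working out the expression (((1 ⊕ -1) ⊗ (8 ⊗ -4)) ⊗ ((-4 ⊗ 7) ⊕ (5 ⊗ 1))) gives 6.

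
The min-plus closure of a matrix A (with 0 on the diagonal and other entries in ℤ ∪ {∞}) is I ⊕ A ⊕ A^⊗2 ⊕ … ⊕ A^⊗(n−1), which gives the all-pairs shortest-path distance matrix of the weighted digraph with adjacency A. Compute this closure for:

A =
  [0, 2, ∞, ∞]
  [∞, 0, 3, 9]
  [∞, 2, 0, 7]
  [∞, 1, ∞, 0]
Closure =
  [0, 2, 5, 11]
  [∞, 0, 3, 9]
  [∞, 2, 0, 7]
  [∞, 1, 4, 0]

This is the Floyd-Warshall all-pairs shortest-path computation. For each intermediate vertex k = 0, 1, …, 3, update dist[i][j] ← min(dist[i][j], dist[i][k] + dist[k][j]). The final matrix gives, for each (i, j), the minimum total weight of any directed path from i to j (possibly empty when i = j).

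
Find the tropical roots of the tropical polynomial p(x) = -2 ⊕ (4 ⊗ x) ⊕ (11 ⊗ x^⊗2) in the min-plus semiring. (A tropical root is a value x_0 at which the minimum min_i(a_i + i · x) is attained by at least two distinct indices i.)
Roots: {-7, -6}

Each tropical root is a break point of the lower envelope of the lines y = a_i + i · x (there are 3 lines, with slopes 0, 1, ..., 2). Only the lines that attain the minimum somewhere contribute to roots; other lines are dominated. Here the surviving (envelope) indices are i = 2, i = 1, i = 0.
Intersections between consecutive envelope lines give the roots: for adjacent envelope indices i < j the intersection is x = (a_i − a_j) / (j − i). Reading off the sorted break points: {-7, -6}.
Verification: at each break x_0, at least two indices attain the minimum of min_i(a_i + i · x_0).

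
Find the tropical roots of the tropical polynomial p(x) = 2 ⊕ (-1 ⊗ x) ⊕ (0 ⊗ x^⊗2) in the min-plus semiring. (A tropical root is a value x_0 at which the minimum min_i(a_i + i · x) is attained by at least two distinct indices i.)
Roots: {-1, 3}

Each tropical root is a break point of the lower envelope of the lines y = a_i + i · x (there are 3 lines, with slopes 0, 1, ..., 2). Only the lines that attain the minimum somewhere contribute to roots; other lines are dominated. Here the surviving (envelope) indices are i = 2, i = 1, i = 0.
Intersections between consecutive envelope lines give the roots: for adjacent envelope indices i < j the intersection is x = (a_i − a_j) / (j − i). Reading off the sorted break points: {-1, 3}.
Verification: at each break x_0, at least two indices attain the minimum of min_i(a_i + i · x_0).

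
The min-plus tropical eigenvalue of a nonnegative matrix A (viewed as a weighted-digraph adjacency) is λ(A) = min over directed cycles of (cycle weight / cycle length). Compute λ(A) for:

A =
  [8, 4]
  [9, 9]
λ(A) = 13/2

Enumerate directed cycles and compute their means (weight / length). Sample:
  cycle 0 → 0: weight = 8, length = 1, mean = 8/1 ≈ 8.000
  cycle 1 → 1: weight = 9, length = 1, mean = 9/1 ≈ 9.000
  cycle 0 → 1 → 0: weight = 13, length = 2, mean = 13/2 ≈ 6.500
  cycle 1 → 0 → 1: weight = 13, length = 2, mean = 13/2 ≈ 6.500
Minimum mean = 6.500, attained e.g. along the cycle 0 → 1 → 0 with weight 13 and length 2. So λ(A) = 13/2 = 13/2.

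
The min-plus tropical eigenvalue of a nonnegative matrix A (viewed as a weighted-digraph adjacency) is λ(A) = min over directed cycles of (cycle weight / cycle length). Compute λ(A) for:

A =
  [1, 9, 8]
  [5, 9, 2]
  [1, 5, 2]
λ(A) = 1

Enumerate directed cycles and compute their means (weight / length). Sample:
  cycle 0 → 0: weight = 1, length = 1, mean = 1/1 ≈ 1.000
  cycle 1 → 1: weight = 9, length = 1, mean = 9/1 ≈ 9.000
  cycle 2 → 2: weight = 2, length = 1, mean = 2/1 ≈ 2.000
  cycle 0 → 1 → 0: weight = 14, length = 2, mean = 14/2 ≈ 7.000
  cycle 0 → 2 → 0: weight = 9, length = 2, mean = 9/2 ≈ 4.500
  cycle 1 → 0 → 1: weight = 14, length = 2, mean = 14/2 ≈ 7.000
Minimum mean = 1.000, attained e.g. along the cycle 0 → 0 with weight 1 and length 1. So λ(A) = 1/1 = 1.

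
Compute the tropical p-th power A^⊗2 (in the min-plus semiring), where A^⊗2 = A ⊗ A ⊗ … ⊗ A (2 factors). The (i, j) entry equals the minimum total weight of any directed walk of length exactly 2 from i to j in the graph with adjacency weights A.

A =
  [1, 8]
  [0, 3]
A^⊗2 =
  [2, 9]
  [1, 6]

Each entry (A^⊗2)_ij equals the minimum over all length-2 walks i = v_0 → v_1 → … → v_2 = j of Σ_t A[v_t][v_{t+1}]. For example, for (i, j) = (0, 1) we minimise over 2 possible intermediate vertex sequences; the minimum is 9, attained along the walk 0 → 0 → 1.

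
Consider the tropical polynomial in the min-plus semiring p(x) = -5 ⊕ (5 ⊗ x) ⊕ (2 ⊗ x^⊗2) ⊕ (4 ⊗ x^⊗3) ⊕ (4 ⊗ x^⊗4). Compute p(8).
p(8) = -5

A tropical monomial a ⊗ x^⊗i evaluates to a + i · x. Evaluating each term at x = 8:
  Term 0 contributes -5 + 0 · 8 = -5
  Term 1 contributes 5 + 1 · 8 = 13
  Term 2 contributes 2 + 2 · 8 = 18
  Term 3 contributes 4 + 3 · 8 = 28
  Term 4 contributes 4 + 4 · 8 = 36
p(8) = ⊕ of these = min[-5, 13, 18, 28, 36] = -5.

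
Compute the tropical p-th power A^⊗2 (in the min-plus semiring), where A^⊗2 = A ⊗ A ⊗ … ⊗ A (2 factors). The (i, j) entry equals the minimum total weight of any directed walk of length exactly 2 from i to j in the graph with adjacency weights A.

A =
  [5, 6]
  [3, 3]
A^⊗2 =
  [9, 9]
  [6, 6]

Each entry (A^⊗2)_ij equals the minimum over all length-2 walks i = v_0 → v_1 → … → v_2 = j of Σ_t A[v_t][v_{t+1}]. For example, for (i, j) = (0, 1) we minimise over 2 possible intermediate vertex sequences; the minimum is 9, attained along the walk 0 → 1 → 1.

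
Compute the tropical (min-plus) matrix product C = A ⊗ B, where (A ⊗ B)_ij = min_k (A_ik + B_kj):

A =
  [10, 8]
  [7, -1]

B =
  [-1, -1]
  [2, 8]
A ⊗ B =
  [9, 9]
  [1, 6]

Apply the min-plus product entry-by-entry:
  C[0][0] = min over k of (A[0][0] + B[0][0] = 10 + -1 = 9, A[0][1] + B[1][0] = 8 + 2 = 10) = 9 (attained at k = 0)
  C[0][1] = min over k of (A[0][0] + B[0][1] = 10 + -1 = 9, A[0][1] + B[1][1] = 8 + 8 = 16) = 9 (attained at k = 0)
  C[1][0] = min over k of (A[1][0] + B[0][0] = 7 + -1 = 6, A[1][1] + B[1][0] = -1 + 2 = 1) = 1 (attained at k = 1)
  C[1][1] = min over k of (A[1][0] + B[0][1] = 7 + -1 = 6, A[1][1] + B[1][1] = -1 + 8 = 7) = 6 (attained at k = 0)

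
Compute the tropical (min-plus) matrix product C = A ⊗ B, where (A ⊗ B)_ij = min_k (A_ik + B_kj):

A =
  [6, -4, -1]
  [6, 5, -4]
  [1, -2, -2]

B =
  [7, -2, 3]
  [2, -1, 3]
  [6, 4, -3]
A ⊗ B =
  [-2, -5, -4]
  [2, 0, -7]
  [0, -3, -5]

Apply the min-plus product entry-by-entry:
  C[0][0] = min over k of (A[0][0] + B[0][0] = 6 + 7 = 13, A[0][1] + B[1][0] = -4 + 2 = -2, A[0][2] + B[2][0] = -1 + 6 = 5) = -2 (attained at k = 1)
  C[0][1] = min over k of (A[0][0] + B[0][1] = 6 + -2 = 4, A[0][1] + B[1][1] = -4 + -1 = -5, A[0][2] + B[2][1] = -1 + 4 = 3) = -5 (attained at k = 1)
  C[0][2] = min over k of (A[0][0] + B[0][2] = 6 + 3 = 9, A[0][1] + B[1][2] = -4 + 3 = -1, A[0][2] + B[2][2] = -1 + -3 = -4) = -4 (attained at k = 2)
  C[1][0] = min over k of (A[1][0] + B[0][0] = 6 + 7 = 13, A[1][1] + B[1][0] = 5 + 2 = 7, A[1][2] + B[2][0] = -4 + 6 = 2) = 2 (attained at k = 2)
  C[1][1] = min over k of (A[1][0] + B[0][1] = 6 + -2 = 4, A[1][1] + B[1][1] = 5 + -1 = 4, A[1][2] + B[2][1] = -4 + 4 = 0) = 0 (attained at k = 2)
  C[1][2] = min over k of (A[1][0] + B[0][2] = 6 + 3 = 9, A[1][1] + B[1][2] = 5 + 3 = 8, A[1][2] + B[2][2] = -4 + -3 = -7) = -7 (attained at k = 2)
  C[2][0] = min over k of (A[2][0] + B[0][0] = 1 + 7 = 8, A[2][1] + B[1][0] = -2 + 2 = 0, A[2][2] + B[2][0] = -2 + 6 = 4) = 0 (attained at k = 1)
  C[2][1] = min over k of (A[2][0] + B[0][1] = 1 + -2 = -1, A[2][1] + B[1][1] = -2 + -1 = -3, A[2][2] + B[2][1] = -2 + 4 = 2) = -3 (attained at k = 1)
  C[2][2] = min over k of (A[2][0] + B[0][2] = 1 + 3 = 4, A[2][1] + B[1][2] = -2 + 3 = 1, A[2][2] + B[2][2] = -2 + -3 = -5) = -5 (attained at k = 2)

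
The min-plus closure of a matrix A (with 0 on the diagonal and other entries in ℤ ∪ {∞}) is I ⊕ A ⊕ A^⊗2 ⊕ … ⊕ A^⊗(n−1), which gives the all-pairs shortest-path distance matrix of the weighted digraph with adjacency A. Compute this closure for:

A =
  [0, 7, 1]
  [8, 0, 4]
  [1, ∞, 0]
Closure =
  [0, 7, 1]
  [5, 0, 4]
  [1, 8, 0]

This is the Floyd-Warshall all-pairs shortest-path computation. For each intermediate vertex k = 0, 1, …, 2, update dist[i][j] ← min(dist[i][j], dist[i][k] + dist[k][j]). The final matrix gives, for each (i, j), the minimum total weight of any directed path from i to j (possibly empty when i = j).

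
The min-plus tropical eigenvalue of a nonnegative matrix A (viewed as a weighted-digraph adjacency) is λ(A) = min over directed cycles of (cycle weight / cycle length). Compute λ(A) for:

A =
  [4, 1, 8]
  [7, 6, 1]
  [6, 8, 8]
λ(A) = 8/3

Enumerate directed cycles and compute their means (weight / length). Sample:
  cycle 0 → 0: weight = 4, length = 1, mean = 4/1 ≈ 4.000
  cycle 1 → 1: weight = 6, length = 1, mean = 6/1 ≈ 6.000
  cycle 2 → 2: weight = 8, length = 1, mean = 8/1 ≈ 8.000
  cycle 0 → 1 → 0: weight = 8, length = 2, mean = 8/2 ≈ 4.000
  cycle 0 → 2 → 0: weight = 14, length = 2, mean = 14/2 ≈ 7.000
  cycle 1 → 0 → 1: weight = 8, length = 2, mean = 8/2 ≈ 4.000
Minimum mean = 2.667, attained e.g. along the cycle 0 → 1 → 2 → 0 with weight 8 and length 3. So λ(A) = 8/3 = 8/3.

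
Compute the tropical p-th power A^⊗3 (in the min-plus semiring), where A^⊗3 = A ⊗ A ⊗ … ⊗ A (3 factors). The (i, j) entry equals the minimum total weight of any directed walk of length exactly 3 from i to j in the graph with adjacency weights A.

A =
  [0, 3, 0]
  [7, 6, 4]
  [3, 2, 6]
A^⊗3 =
  [0, 2, 0]
  [7, 9, 7]
  [3, 5, 3]

Each entry (A^⊗3)_ij equals the minimum over all length-3 walks i = v_0 → v_1 → … → v_3 = j of Σ_t A[v_t][v_{t+1}]. For example, for (i, j) = (0, 2) we minimise over 9 possible intermediate vertex sequences; the minimum is 0, attained along the walk 0 → 0 → 0 → 2.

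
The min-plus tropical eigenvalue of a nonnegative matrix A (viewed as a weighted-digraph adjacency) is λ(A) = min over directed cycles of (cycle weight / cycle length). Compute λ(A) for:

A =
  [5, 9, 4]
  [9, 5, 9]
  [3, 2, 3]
λ(A) = 3

Enumerate directed cycles and compute their means (weight / length). Sample:
  cycle 0 → 0: weight = 5, length = 1, mean = 5/1 ≈ 5.000
  cycle 1 → 1: weight = 5, length = 1, mean = 5/1 ≈ 5.000
  cycle 2 → 2: weight = 3, length = 1, mean = 3/1 ≈ 3.000
  cycle 0 → 1 → 0: weight = 18, length = 2, mean = 18/2 ≈ 9.000
  cycle 0 → 2 → 0: weight = 7, length = 2, mean = 7/2 ≈ 3.500
  cycle 1 → 0 → 1: weight = 18, length = 2, mean = 18/2 ≈ 9.000
Minimum mean = 3.000, attained e.g. along the cycle 2 → 2 with weight 3 and length 1. So λ(A) = 3/1 = 3.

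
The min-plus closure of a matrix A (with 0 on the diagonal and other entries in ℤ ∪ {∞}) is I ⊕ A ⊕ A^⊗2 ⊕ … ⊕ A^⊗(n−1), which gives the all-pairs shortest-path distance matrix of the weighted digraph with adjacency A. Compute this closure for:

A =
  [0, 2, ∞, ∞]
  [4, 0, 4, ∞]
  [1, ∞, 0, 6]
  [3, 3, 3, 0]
Closure =
  [0, 2, 6, 12]
  [4, 0, 4, 10]
  [1, 3, 0, 6]
  [3, 3, 3, 0]

This is the Floyd-Warshall all-pairs shortest-path computation. For each intermediate vertex k = 0, 1, …, 3, update dist[i][j] ← min(dist[i][j], dist[i][k] + dist[k][j]). The final matrix gives, for each (i, j), the minimum total weight of any directed path from i to j (possibly empty when i = j).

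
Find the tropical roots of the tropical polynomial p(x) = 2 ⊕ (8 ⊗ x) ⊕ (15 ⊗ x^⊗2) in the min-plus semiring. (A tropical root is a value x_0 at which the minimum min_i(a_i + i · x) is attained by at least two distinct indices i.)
Roots: {-7, -6}

Each tropical root is a break point of the lower envelope of the lines y = a_i + i · x (there are 3 lines, with slopes 0, 1, ..., 2). Only the lines that attain the minimum somewhere contribute to roots; other lines are dominated. Here the surviving (envelope) indices are i = 2, i = 1, i = 0.
Intersections between consecutive envelope lines give the roots: for adjacent envelope indices i < j the intersection is x = (a_i − a_j) / (j − i). Reading off the sorted break points: {-7, -6}.
Verification: at each break x_0, at least two indices attain the minimum of min_i(a_i + i · x_0).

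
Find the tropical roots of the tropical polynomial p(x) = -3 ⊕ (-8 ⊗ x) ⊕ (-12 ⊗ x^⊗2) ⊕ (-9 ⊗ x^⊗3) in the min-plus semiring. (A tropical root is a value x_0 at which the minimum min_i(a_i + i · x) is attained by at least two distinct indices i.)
Roots: {-3, 4, 5}

Each tropical root is a break point of the lower envelope of the lines y = a_i + i · x (there are 4 lines, with slopes 0, 1, ..., 3). Only the lines that attain the minimum somewhere contribute to roots; other lines are dominated. Here the surviving (envelope) indices are i = 3, i = 2, i = 1, i = 0.
Intersections between consecutive envelope lines give the roots: for adjacent envelope indices i < j the intersection is x = (a_i − a_j) / (j − i). Reading off the sorted break points: {-3, 4, 5}.
Verification: at each break x_0, at least two indices attain the minimum of min_i(a_i + i · x_0).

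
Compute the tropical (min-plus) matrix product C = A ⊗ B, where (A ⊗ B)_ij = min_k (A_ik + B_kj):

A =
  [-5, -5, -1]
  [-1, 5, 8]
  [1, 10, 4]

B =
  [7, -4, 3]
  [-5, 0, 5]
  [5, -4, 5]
A ⊗ B =
  [-10, -9, -2]
  [0, -5, 2]
  [5, -3, 4]

Apply the min-plus product entry-by-entry:
  C[0][0] = min over k of (A[0][0] + B[0][0] = -5 + 7 = 2, A[0][1] + B[1][0] = -5 + -5 = -10, A[0][2] + B[2][0] = -1 + 5 = 4) = -10 (attained at k = 1)
  C[0][1] = min over k of (A[0][0] + B[0][1] = -5 + -4 = -9, A[0][1] + B[1][1] = -5 + 0 = -5, A[0][2] + B[2][1] = -1 + -4 = -5) = -9 (attained at k = 0)
  C[0][2] = min over k of (A[0][0] + B[0][2] = -5 + 3 = -2, A[0][1] + B[1][2] = -5 + 5 = 0, A[0][2] + B[2][2] = -1 + 5 = 4) = -2 (attained at k = 0)
  C[1][0] = min over k of (A[1][0] + B[0][0] = -1 + 7 = 6, A[1][1] + B[1][0] = 5 + -5 = 0, A[1][2] + B[2][0] = 8 + 5 = 13) = 0 (attained at k = 1)
  C[1][1] = min over k of (A[1][0] + B[0][1] = -1 + -4 = -5, A[1][1] + B[1][1] = 5 + 0 = 5, A[1][2] + B[2][1] = 8 + -4 = 4) = -5 (attained at k = 0)
  C[1][2] = min over k of (A[1][0] + B[0][2] = -1 + 3 = 2, A[1][1] + B[1][2] = 5 + 5 = 10, A[1][2] + B[2][2] = 8 + 5 = 13) = 2 (attained at k = 0)
  C[2][0] = min over k of (A[2][0] + B[0][0] = 1 + 7 = 8, A[2][1] + B[1][0] = 10 + -5 = 5, A[2][2] + B[2][0] = 4 + 5 = 9) = 5 (attained at k = 1)
  C[2][1] = min over k of (A[2][0] + B[0][1] = 1 + -4 = -3, A[2][1] + B[1][1] = 10 + 0 = 10, A[2][2] + B[2][1] = 4 + -4 = 0) = -3 (attained at k = 0)
  C[2][2] = min over k of (A[2][0] + B[0][2] = 1 + 3 = 4, A[2][1] + B[1][2] = 10 + 5 = 15, A[2][2] + B[2][2] = 4 + 5 = 9) = 4 (attained at k = 0)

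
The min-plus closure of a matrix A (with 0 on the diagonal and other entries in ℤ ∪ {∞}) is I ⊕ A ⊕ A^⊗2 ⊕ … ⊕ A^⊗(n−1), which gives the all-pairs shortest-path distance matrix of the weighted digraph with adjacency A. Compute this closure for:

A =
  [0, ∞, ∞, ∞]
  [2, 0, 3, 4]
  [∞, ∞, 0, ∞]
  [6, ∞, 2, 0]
Closure =
  [0, ∞, ∞, ∞]
  [2, 0, 3, 4]
  [∞, ∞, 0, ∞]
  [6, ∞, 2, 0]

This is the Floyd-Warshall all-pairs shortest-path computation. For each intermediate vertex k = 0, 1, …, 3, update dist[i][j] ← min(dist[i][j], dist[i][k] + dist[k][j]). The final matrix gives, for each (i, j), the minimum total weight of any directed path from i to j (possibly empty when i = j).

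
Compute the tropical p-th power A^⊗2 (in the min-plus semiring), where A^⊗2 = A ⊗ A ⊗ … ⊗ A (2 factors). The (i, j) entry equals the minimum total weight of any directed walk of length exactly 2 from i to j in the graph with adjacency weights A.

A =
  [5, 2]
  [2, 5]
A^⊗2 =
  [4, 7]
  [7, 4]

Each entry (A^⊗2)_ij equals the minimum over all length-2 walks i = v_0 → v_1 → … → v_2 = j of Σ_t A[v_t][v_{t+1}]. For example, for (i, j) = (0, 1) we minimise over 2 possible intermediate vertex sequences; the minimum is 7, attained along the walk 0 → 0 → 1.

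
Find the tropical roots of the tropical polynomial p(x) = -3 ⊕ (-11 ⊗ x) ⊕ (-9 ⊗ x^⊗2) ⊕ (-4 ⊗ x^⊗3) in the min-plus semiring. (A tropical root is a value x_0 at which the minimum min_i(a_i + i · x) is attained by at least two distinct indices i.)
Roots: {-5, -2, 8}

Each tropical root is a break point of the lower envelope of the lines y = a_i + i · x (there are 4 lines, with slopes 0, 1, ..., 3). Only the lines that attain the minimum somewhere contribute to roots; other lines are dominated. Here the surviving (envelope) indices are i = 3, i = 2, i = 1, i = 0.
Intersections between consecutive envelope lines give the roots: for adjacent envelope indices i < j the intersection is x = (a_i − a_j) / (j − i). Reading off the sorted break points: {-5, -2, 8}.
Verification: at each break x_0, at least two indices attain the minimum of min_i(a_i + i · x_0).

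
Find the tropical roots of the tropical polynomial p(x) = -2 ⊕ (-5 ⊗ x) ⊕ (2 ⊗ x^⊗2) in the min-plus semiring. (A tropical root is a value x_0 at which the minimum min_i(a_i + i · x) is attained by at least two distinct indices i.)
Roots: {-7, 3}

Each tropical root is a break point of the lower envelope of the lines y = a_i + i · x (there are 3 lines, with slopes 0, 1, ..., 2). Only the lines that attain the minimum somewhere contribute to roots; other lines are dominated. Here the surviving (envelope) indices are i = 2, i = 1, i = 0.
Intersections between consecutive envelope lines give the roots: for adjacent envelope indices i < j the intersection is x = (a_i − a_j) / (j − i). Reading off the sorted break points: {-7, 3}.
Verification: at each break x_0, at least two indices attain the minimum of min_i(a_i + i · x_0).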